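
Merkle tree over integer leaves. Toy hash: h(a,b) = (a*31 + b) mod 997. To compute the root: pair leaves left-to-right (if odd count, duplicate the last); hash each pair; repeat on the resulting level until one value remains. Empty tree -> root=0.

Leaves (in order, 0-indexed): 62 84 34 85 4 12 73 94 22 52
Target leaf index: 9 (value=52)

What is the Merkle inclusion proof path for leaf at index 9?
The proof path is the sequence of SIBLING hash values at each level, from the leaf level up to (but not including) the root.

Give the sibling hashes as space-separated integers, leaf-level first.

Answer: 22 734 557 573

Derivation:
L0 (leaves): [62, 84, 34, 85, 4, 12, 73, 94, 22, 52], target index=9
L1: h(62,84)=(62*31+84)%997=12 [pair 0] h(34,85)=(34*31+85)%997=142 [pair 1] h(4,12)=(4*31+12)%997=136 [pair 2] h(73,94)=(73*31+94)%997=363 [pair 3] h(22,52)=(22*31+52)%997=734 [pair 4] -> [12, 142, 136, 363, 734]
  Sibling for proof at L0: 22
L2: h(12,142)=(12*31+142)%997=514 [pair 0] h(136,363)=(136*31+363)%997=591 [pair 1] h(734,734)=(734*31+734)%997=557 [pair 2] -> [514, 591, 557]
  Sibling for proof at L1: 734
L3: h(514,591)=(514*31+591)%997=573 [pair 0] h(557,557)=(557*31+557)%997=875 [pair 1] -> [573, 875]
  Sibling for proof at L2: 557
L4: h(573,875)=(573*31+875)%997=692 [pair 0] -> [692]
  Sibling for proof at L3: 573
Root: 692
Proof path (sibling hashes from leaf to root): [22, 734, 557, 573]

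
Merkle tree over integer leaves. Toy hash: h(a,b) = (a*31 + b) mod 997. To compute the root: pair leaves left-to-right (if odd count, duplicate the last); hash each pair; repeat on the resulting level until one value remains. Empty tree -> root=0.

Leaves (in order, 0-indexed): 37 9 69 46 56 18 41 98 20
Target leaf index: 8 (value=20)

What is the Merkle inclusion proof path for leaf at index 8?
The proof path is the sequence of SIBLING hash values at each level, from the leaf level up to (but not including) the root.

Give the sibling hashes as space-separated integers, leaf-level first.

L0 (leaves): [37, 9, 69, 46, 56, 18, 41, 98, 20], target index=8
L1: h(37,9)=(37*31+9)%997=159 [pair 0] h(69,46)=(69*31+46)%997=191 [pair 1] h(56,18)=(56*31+18)%997=757 [pair 2] h(41,98)=(41*31+98)%997=372 [pair 3] h(20,20)=(20*31+20)%997=640 [pair 4] -> [159, 191, 757, 372, 640]
  Sibling for proof at L0: 20
L2: h(159,191)=(159*31+191)%997=135 [pair 0] h(757,372)=(757*31+372)%997=908 [pair 1] h(640,640)=(640*31+640)%997=540 [pair 2] -> [135, 908, 540]
  Sibling for proof at L1: 640
L3: h(135,908)=(135*31+908)%997=108 [pair 0] h(540,540)=(540*31+540)%997=331 [pair 1] -> [108, 331]
  Sibling for proof at L2: 540
L4: h(108,331)=(108*31+331)%997=688 [pair 0] -> [688]
  Sibling for proof at L3: 108
Root: 688
Proof path (sibling hashes from leaf to root): [20, 640, 540, 108]

Answer: 20 640 540 108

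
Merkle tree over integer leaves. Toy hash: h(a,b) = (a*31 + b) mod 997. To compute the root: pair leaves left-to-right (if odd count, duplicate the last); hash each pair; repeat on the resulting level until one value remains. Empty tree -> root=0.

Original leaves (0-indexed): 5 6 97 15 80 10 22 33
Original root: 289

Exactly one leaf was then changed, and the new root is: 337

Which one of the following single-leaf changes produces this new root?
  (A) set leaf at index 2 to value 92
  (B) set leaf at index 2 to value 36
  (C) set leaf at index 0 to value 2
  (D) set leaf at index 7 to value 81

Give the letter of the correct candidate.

Answer: D

Derivation:
Original leaves: [5, 6, 97, 15, 80, 10, 22, 33]
Target new root: 337
Try each candidate change and compute the resulting root:
Candidate A: set leaf[2] = 92 -> leaves = [5, 6, 92, 15, 80, 10, 22, 33]
  L0: [5, 6, 92, 15, 80, 10, 22, 33]
  L1: h(5,6)=(5*31+6)%997=161 h(92,15)=(92*31+15)%997=873 h(80,10)=(80*31+10)%997=496 h(22,33)=(22*31+33)%997=715 -> [161, 873, 496, 715]
  L2: h(161,873)=(161*31+873)%997=879 h(496,715)=(496*31+715)%997=139 -> [879, 139]
  L3: h(879,139)=(879*31+139)%997=469 -> [469]
  root = 469 != target 337
Candidate B: set leaf[2] = 36 -> leaves = [5, 6, 36, 15, 80, 10, 22, 33]
  L0: [5, 6, 36, 15, 80, 10, 22, 33]
  L1: h(5,6)=(5*31+6)%997=161 h(36,15)=(36*31+15)%997=134 h(80,10)=(80*31+10)%997=496 h(22,33)=(22*31+33)%997=715 -> [161, 134, 496, 715]
  L2: h(161,134)=(161*31+134)%997=140 h(496,715)=(496*31+715)%997=139 -> [140, 139]
  L3: h(140,139)=(140*31+139)%997=491 -> [491]
  root = 491 != target 337
Candidate C: set leaf[0] = 2 -> leaves = [2, 6, 97, 15, 80, 10, 22, 33]
  L0: [2, 6, 97, 15, 80, 10, 22, 33]
  L1: h(2,6)=(2*31+6)%997=68 h(97,15)=(97*31+15)%997=31 h(80,10)=(80*31+10)%997=496 h(22,33)=(22*31+33)%997=715 -> [68, 31, 496, 715]
  L2: h(68,31)=(68*31+31)%997=145 h(496,715)=(496*31+715)%997=139 -> [145, 139]
  L3: h(145,139)=(145*31+139)%997=646 -> [646]
  root = 646 != target 337
Candidate D: set leaf[7] = 81 -> leaves = [5, 6, 97, 15, 80, 10, 22, 81]
  L0: [5, 6, 97, 15, 80, 10, 22, 81]
  L1: h(5,6)=(5*31+6)%997=161 h(97,15)=(97*31+15)%997=31 h(80,10)=(80*31+10)%997=496 h(22,81)=(22*31+81)%997=763 -> [161, 31, 496, 763]
  L2: h(161,31)=(161*31+31)%997=37 h(496,763)=(496*31+763)%997=187 -> [37, 187]
  L3: h(37,187)=(37*31+187)%997=337 -> [337]
  root = 337 == target 337  ** MATCH **
Candidate D produces the target root.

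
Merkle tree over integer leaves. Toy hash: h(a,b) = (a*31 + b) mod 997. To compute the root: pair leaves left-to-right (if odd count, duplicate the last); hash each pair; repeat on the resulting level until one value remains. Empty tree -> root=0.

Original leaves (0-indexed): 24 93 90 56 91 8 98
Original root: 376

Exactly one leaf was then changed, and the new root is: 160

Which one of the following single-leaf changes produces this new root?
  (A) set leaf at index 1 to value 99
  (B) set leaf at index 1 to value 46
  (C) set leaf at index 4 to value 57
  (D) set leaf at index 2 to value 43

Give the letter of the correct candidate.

Answer: A

Derivation:
Original leaves: [24, 93, 90, 56, 91, 8, 98]
Target new root: 160
Try each candidate change and compute the resulting root:
Candidate A: set leaf[1] = 99 -> leaves = [24, 99, 90, 56, 91, 8, 98]
  L0: [24, 99, 90, 56, 91, 8, 98]
  L1: h(24,99)=(24*31+99)%997=843 h(90,56)=(90*31+56)%997=852 h(91,8)=(91*31+8)%997=835 h(98,98)=(98*31+98)%997=145 -> [843, 852, 835, 145]
  L2: h(843,852)=(843*31+852)%997=66 h(835,145)=(835*31+145)%997=108 -> [66, 108]
  L3: h(66,108)=(66*31+108)%997=160 -> [160]
  root = 160 == target 160  ** MATCH **
Candidate B: set leaf[1] = 46 -> leaves = [24, 46, 90, 56, 91, 8, 98]
  L0: [24, 46, 90, 56, 91, 8, 98]
  L1: h(24,46)=(24*31+46)%997=790 h(90,56)=(90*31+56)%997=852 h(91,8)=(91*31+8)%997=835 h(98,98)=(98*31+98)%997=145 -> [790, 852, 835, 145]
  L2: h(790,852)=(790*31+852)%997=417 h(835,145)=(835*31+145)%997=108 -> [417, 108]
  L3: h(417,108)=(417*31+108)%997=74 -> [74]
  root = 74 != target 160
Candidate C: set leaf[4] = 57 -> leaves = [24, 93, 90, 56, 57, 8, 98]
  L0: [24, 93, 90, 56, 57, 8, 98]
  L1: h(24,93)=(24*31+93)%997=837 h(90,56)=(90*31+56)%997=852 h(57,8)=(57*31+8)%997=778 h(98,98)=(98*31+98)%997=145 -> [837, 852, 778, 145]
  L2: h(837,852)=(837*31+852)%997=877 h(778,145)=(778*31+145)%997=335 -> [877, 335]
  L3: h(877,335)=(877*31+335)%997=603 -> [603]
  root = 603 != target 160
Candidate D: set leaf[2] = 43 -> leaves = [24, 93, 43, 56, 91, 8, 98]
  L0: [24, 93, 43, 56, 91, 8, 98]
  L1: h(24,93)=(24*31+93)%997=837 h(43,56)=(43*31+56)%997=392 h(91,8)=(91*31+8)%997=835 h(98,98)=(98*31+98)%997=145 -> [837, 392, 835, 145]
  L2: h(837,392)=(837*31+392)%997=417 h(835,145)=(835*31+145)%997=108 -> [417, 108]
  L3: h(417,108)=(417*31+108)%997=74 -> [74]
  root = 74 != target 160
Candidate A produces the target root.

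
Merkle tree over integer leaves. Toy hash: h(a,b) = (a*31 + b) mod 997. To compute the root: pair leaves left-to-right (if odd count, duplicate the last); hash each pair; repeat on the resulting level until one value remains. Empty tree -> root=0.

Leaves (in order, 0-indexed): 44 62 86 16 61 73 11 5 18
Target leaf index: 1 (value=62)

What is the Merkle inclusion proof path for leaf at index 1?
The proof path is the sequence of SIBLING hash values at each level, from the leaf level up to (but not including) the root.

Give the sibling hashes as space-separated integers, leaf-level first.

L0 (leaves): [44, 62, 86, 16, 61, 73, 11, 5, 18], target index=1
L1: h(44,62)=(44*31+62)%997=429 [pair 0] h(86,16)=(86*31+16)%997=688 [pair 1] h(61,73)=(61*31+73)%997=967 [pair 2] h(11,5)=(11*31+5)%997=346 [pair 3] h(18,18)=(18*31+18)%997=576 [pair 4] -> [429, 688, 967, 346, 576]
  Sibling for proof at L0: 44
L2: h(429,688)=(429*31+688)%997=29 [pair 0] h(967,346)=(967*31+346)%997=413 [pair 1] h(576,576)=(576*31+576)%997=486 [pair 2] -> [29, 413, 486]
  Sibling for proof at L1: 688
L3: h(29,413)=(29*31+413)%997=315 [pair 0] h(486,486)=(486*31+486)%997=597 [pair 1] -> [315, 597]
  Sibling for proof at L2: 413
L4: h(315,597)=(315*31+597)%997=392 [pair 0] -> [392]
  Sibling for proof at L3: 597
Root: 392
Proof path (sibling hashes from leaf to root): [44, 688, 413, 597]

Answer: 44 688 413 597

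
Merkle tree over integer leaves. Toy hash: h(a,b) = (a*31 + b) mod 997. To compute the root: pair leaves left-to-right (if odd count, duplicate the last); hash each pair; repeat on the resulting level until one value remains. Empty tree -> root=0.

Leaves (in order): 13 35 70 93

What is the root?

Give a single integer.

L0: [13, 35, 70, 93]
L1: h(13,35)=(13*31+35)%997=438 h(70,93)=(70*31+93)%997=269 -> [438, 269]
L2: h(438,269)=(438*31+269)%997=886 -> [886]

Answer: 886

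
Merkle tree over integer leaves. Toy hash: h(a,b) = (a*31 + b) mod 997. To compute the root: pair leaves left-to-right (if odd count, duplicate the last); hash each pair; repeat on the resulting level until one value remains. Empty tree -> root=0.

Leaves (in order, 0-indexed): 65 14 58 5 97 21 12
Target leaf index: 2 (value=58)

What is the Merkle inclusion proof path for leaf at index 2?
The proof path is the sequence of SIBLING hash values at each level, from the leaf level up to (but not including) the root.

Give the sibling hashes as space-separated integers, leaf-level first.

Answer: 5 35 534

Derivation:
L0 (leaves): [65, 14, 58, 5, 97, 21, 12], target index=2
L1: h(65,14)=(65*31+14)%997=35 [pair 0] h(58,5)=(58*31+5)%997=806 [pair 1] h(97,21)=(97*31+21)%997=37 [pair 2] h(12,12)=(12*31+12)%997=384 [pair 3] -> [35, 806, 37, 384]
  Sibling for proof at L0: 5
L2: h(35,806)=(35*31+806)%997=894 [pair 0] h(37,384)=(37*31+384)%997=534 [pair 1] -> [894, 534]
  Sibling for proof at L1: 35
L3: h(894,534)=(894*31+534)%997=332 [pair 0] -> [332]
  Sibling for proof at L2: 534
Root: 332
Proof path (sibling hashes from leaf to root): [5, 35, 534]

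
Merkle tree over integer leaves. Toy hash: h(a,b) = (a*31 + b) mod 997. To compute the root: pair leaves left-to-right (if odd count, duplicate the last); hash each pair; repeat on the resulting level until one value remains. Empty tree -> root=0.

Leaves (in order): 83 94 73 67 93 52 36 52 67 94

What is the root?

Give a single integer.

Answer: 670

Derivation:
L0: [83, 94, 73, 67, 93, 52, 36, 52, 67, 94]
L1: h(83,94)=(83*31+94)%997=673 h(73,67)=(73*31+67)%997=336 h(93,52)=(93*31+52)%997=941 h(36,52)=(36*31+52)%997=171 h(67,94)=(67*31+94)%997=177 -> [673, 336, 941, 171, 177]
L2: h(673,336)=(673*31+336)%997=262 h(941,171)=(941*31+171)%997=429 h(177,177)=(177*31+177)%997=679 -> [262, 429, 679]
L3: h(262,429)=(262*31+429)%997=575 h(679,679)=(679*31+679)%997=791 -> [575, 791]
L4: h(575,791)=(575*31+791)%997=670 -> [670]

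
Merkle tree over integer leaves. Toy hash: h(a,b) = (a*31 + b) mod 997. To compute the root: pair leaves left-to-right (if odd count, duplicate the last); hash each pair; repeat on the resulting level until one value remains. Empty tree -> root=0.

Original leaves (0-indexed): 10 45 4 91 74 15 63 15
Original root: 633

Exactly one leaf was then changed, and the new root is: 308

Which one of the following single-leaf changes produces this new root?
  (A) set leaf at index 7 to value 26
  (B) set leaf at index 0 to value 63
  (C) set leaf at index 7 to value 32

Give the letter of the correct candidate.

Original leaves: [10, 45, 4, 91, 74, 15, 63, 15]
Target new root: 308
Try each candidate change and compute the resulting root:
Candidate A: set leaf[7] = 26 -> leaves = [10, 45, 4, 91, 74, 15, 63, 26]
  L0: [10, 45, 4, 91, 74, 15, 63, 26]
  L1: h(10,45)=(10*31+45)%997=355 h(4,91)=(4*31+91)%997=215 h(74,15)=(74*31+15)%997=315 h(63,26)=(63*31+26)%997=982 -> [355, 215, 315, 982]
  L2: h(355,215)=(355*31+215)%997=253 h(315,982)=(315*31+982)%997=777 -> [253, 777]
  L3: h(253,777)=(253*31+777)%997=644 -> [644]
  root = 644 != target 308
Candidate B: set leaf[0] = 63 -> leaves = [63, 45, 4, 91, 74, 15, 63, 15]
  L0: [63, 45, 4, 91, 74, 15, 63, 15]
  L1: h(63,45)=(63*31+45)%997=4 h(4,91)=(4*31+91)%997=215 h(74,15)=(74*31+15)%997=315 h(63,15)=(63*31+15)%997=971 -> [4, 215, 315, 971]
  L2: h(4,215)=(4*31+215)%997=339 h(315,971)=(315*31+971)%997=766 -> [339, 766]
  L3: h(339,766)=(339*31+766)%997=308 -> [308]
  root = 308 == target 308  ** MATCH **
Candidate C: set leaf[7] = 32 -> leaves = [10, 45, 4, 91, 74, 15, 63, 32]
  L0: [10, 45, 4, 91, 74, 15, 63, 32]
  L1: h(10,45)=(10*31+45)%997=355 h(4,91)=(4*31+91)%997=215 h(74,15)=(74*31+15)%997=315 h(63,32)=(63*31+32)%997=988 -> [355, 215, 315, 988]
  L2: h(355,215)=(355*31+215)%997=253 h(315,988)=(315*31+988)%997=783 -> [253, 783]
  L3: h(253,783)=(253*31+783)%997=650 -> [650]
  root = 650 != target 308
Candidate B produces the target root.

Answer: B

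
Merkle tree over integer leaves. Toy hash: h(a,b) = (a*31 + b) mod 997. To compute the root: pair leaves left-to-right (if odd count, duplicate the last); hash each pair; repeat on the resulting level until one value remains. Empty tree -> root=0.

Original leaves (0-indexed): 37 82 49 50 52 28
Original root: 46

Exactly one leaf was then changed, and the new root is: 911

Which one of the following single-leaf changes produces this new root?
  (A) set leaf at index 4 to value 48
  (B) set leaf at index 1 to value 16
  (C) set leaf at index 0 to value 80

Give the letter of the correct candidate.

Original leaves: [37, 82, 49, 50, 52, 28]
Target new root: 911
Try each candidate change and compute the resulting root:
Candidate A: set leaf[4] = 48 -> leaves = [37, 82, 49, 50, 48, 28]
  L0: [37, 82, 49, 50, 48, 28]
  L1: h(37,82)=(37*31+82)%997=232 h(49,50)=(49*31+50)%997=572 h(48,28)=(48*31+28)%997=519 -> [232, 572, 519]
  L2: h(232,572)=(232*31+572)%997=785 h(519,519)=(519*31+519)%997=656 -> [785, 656]
  L3: h(785,656)=(785*31+656)%997=66 -> [66]
  root = 66 != target 911
Candidate B: set leaf[1] = 16 -> leaves = [37, 16, 49, 50, 52, 28]
  L0: [37, 16, 49, 50, 52, 28]
  L1: h(37,16)=(37*31+16)%997=166 h(49,50)=(49*31+50)%997=572 h(52,28)=(52*31+28)%997=643 -> [166, 572, 643]
  L2: h(166,572)=(166*31+572)%997=733 h(643,643)=(643*31+643)%997=636 -> [733, 636]
  L3: h(733,636)=(733*31+636)%997=428 -> [428]
  root = 428 != target 911
Candidate C: set leaf[0] = 80 -> leaves = [80, 82, 49, 50, 52, 28]
  L0: [80, 82, 49, 50, 52, 28]
  L1: h(80,82)=(80*31+82)%997=568 h(49,50)=(49*31+50)%997=572 h(52,28)=(52*31+28)%997=643 -> [568, 572, 643]
  L2: h(568,572)=(568*31+572)%997=234 h(643,643)=(643*31+643)%997=636 -> [234, 636]
  L3: h(234,636)=(234*31+636)%997=911 -> [911]
  root = 911 == target 911  ** MATCH **
Candidate C produces the target root.

Answer: C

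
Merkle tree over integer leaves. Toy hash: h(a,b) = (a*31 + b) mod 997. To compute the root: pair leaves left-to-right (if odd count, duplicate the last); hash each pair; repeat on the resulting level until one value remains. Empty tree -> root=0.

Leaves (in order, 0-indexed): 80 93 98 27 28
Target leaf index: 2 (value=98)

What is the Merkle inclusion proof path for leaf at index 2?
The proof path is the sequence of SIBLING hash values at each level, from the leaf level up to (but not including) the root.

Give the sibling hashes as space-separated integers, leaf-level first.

L0 (leaves): [80, 93, 98, 27, 28], target index=2
L1: h(80,93)=(80*31+93)%997=579 [pair 0] h(98,27)=(98*31+27)%997=74 [pair 1] h(28,28)=(28*31+28)%997=896 [pair 2] -> [579, 74, 896]
  Sibling for proof at L0: 27
L2: h(579,74)=(579*31+74)%997=77 [pair 0] h(896,896)=(896*31+896)%997=756 [pair 1] -> [77, 756]
  Sibling for proof at L1: 579
L3: h(77,756)=(77*31+756)%997=152 [pair 0] -> [152]
  Sibling for proof at L2: 756
Root: 152
Proof path (sibling hashes from leaf to root): [27, 579, 756]

Answer: 27 579 756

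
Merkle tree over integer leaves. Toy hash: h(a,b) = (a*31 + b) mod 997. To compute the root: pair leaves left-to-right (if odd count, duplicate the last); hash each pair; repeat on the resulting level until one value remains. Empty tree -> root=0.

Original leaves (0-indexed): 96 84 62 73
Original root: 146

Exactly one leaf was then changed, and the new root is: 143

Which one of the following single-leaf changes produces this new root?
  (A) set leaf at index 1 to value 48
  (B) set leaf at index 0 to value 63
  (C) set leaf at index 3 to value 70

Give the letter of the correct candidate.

Answer: C

Derivation:
Original leaves: [96, 84, 62, 73]
Target new root: 143
Try each candidate change and compute the resulting root:
Candidate A: set leaf[1] = 48 -> leaves = [96, 48, 62, 73]
  L0: [96, 48, 62, 73]
  L1: h(96,48)=(96*31+48)%997=33 h(62,73)=(62*31+73)%997=1 -> [33, 1]
  L2: h(33,1)=(33*31+1)%997=27 -> [27]
  root = 27 != target 143
Candidate B: set leaf[0] = 63 -> leaves = [63, 84, 62, 73]
  L0: [63, 84, 62, 73]
  L1: h(63,84)=(63*31+84)%997=43 h(62,73)=(62*31+73)%997=1 -> [43, 1]
  L2: h(43,1)=(43*31+1)%997=337 -> [337]
  root = 337 != target 143
Candidate C: set leaf[3] = 70 -> leaves = [96, 84, 62, 70]
  L0: [96, 84, 62, 70]
  L1: h(96,84)=(96*31+84)%997=69 h(62,70)=(62*31+70)%997=995 -> [69, 995]
  L2: h(69,995)=(69*31+995)%997=143 -> [143]
  root = 143 == target 143  ** MATCH **
Candidate C produces the target root.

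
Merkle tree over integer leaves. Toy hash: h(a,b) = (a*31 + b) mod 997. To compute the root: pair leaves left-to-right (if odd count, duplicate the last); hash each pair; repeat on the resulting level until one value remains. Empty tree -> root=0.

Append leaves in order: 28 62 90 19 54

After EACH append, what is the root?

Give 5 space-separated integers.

After append 28 (leaves=[28]):
  L0: [28]
  root=28
After append 62 (leaves=[28, 62]):
  L0: [28, 62]
  L1: h(28,62)=(28*31+62)%997=930 -> [930]
  root=930
After append 90 (leaves=[28, 62, 90]):
  L0: [28, 62, 90]
  L1: h(28,62)=(28*31+62)%997=930 h(90,90)=(90*31+90)%997=886 -> [930, 886]
  L2: h(930,886)=(930*31+886)%997=803 -> [803]
  root=803
After append 19 (leaves=[28, 62, 90, 19]):
  L0: [28, 62, 90, 19]
  L1: h(28,62)=(28*31+62)%997=930 h(90,19)=(90*31+19)%997=815 -> [930, 815]
  L2: h(930,815)=(930*31+815)%997=732 -> [732]
  root=732
After append 54 (leaves=[28, 62, 90, 19, 54]):
  L0: [28, 62, 90, 19, 54]
  L1: h(28,62)=(28*31+62)%997=930 h(90,19)=(90*31+19)%997=815 h(54,54)=(54*31+54)%997=731 -> [930, 815, 731]
  L2: h(930,815)=(930*31+815)%997=732 h(731,731)=(731*31+731)%997=461 -> [732, 461]
  L3: h(732,461)=(732*31+461)%997=222 -> [222]
  root=222

Answer: 28 930 803 732 222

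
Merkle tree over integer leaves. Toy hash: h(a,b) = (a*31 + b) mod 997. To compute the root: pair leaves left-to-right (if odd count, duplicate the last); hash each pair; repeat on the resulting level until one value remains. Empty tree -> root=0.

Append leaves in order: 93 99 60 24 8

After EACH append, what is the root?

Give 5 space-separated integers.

Answer: 93 988 644 608 121

Derivation:
After append 93 (leaves=[93]):
  L0: [93]
  root=93
After append 99 (leaves=[93, 99]):
  L0: [93, 99]
  L1: h(93,99)=(93*31+99)%997=988 -> [988]
  root=988
After append 60 (leaves=[93, 99, 60]):
  L0: [93, 99, 60]
  L1: h(93,99)=(93*31+99)%997=988 h(60,60)=(60*31+60)%997=923 -> [988, 923]
  L2: h(988,923)=(988*31+923)%997=644 -> [644]
  root=644
After append 24 (leaves=[93, 99, 60, 24]):
  L0: [93, 99, 60, 24]
  L1: h(93,99)=(93*31+99)%997=988 h(60,24)=(60*31+24)%997=887 -> [988, 887]
  L2: h(988,887)=(988*31+887)%997=608 -> [608]
  root=608
After append 8 (leaves=[93, 99, 60, 24, 8]):
  L0: [93, 99, 60, 24, 8]
  L1: h(93,99)=(93*31+99)%997=988 h(60,24)=(60*31+24)%997=887 h(8,8)=(8*31+8)%997=256 -> [988, 887, 256]
  L2: h(988,887)=(988*31+887)%997=608 h(256,256)=(256*31+256)%997=216 -> [608, 216]
  L3: h(608,216)=(608*31+216)%997=121 -> [121]
  root=121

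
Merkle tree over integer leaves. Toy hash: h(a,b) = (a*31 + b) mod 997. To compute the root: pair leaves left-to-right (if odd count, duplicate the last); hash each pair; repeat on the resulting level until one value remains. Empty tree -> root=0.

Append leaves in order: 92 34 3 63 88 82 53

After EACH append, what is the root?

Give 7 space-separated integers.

Answer: 92 892 829 889 25 830 713

Derivation:
After append 92 (leaves=[92]):
  L0: [92]
  root=92
After append 34 (leaves=[92, 34]):
  L0: [92, 34]
  L1: h(92,34)=(92*31+34)%997=892 -> [892]
  root=892
After append 3 (leaves=[92, 34, 3]):
  L0: [92, 34, 3]
  L1: h(92,34)=(92*31+34)%997=892 h(3,3)=(3*31+3)%997=96 -> [892, 96]
  L2: h(892,96)=(892*31+96)%997=829 -> [829]
  root=829
After append 63 (leaves=[92, 34, 3, 63]):
  L0: [92, 34, 3, 63]
  L1: h(92,34)=(92*31+34)%997=892 h(3,63)=(3*31+63)%997=156 -> [892, 156]
  L2: h(892,156)=(892*31+156)%997=889 -> [889]
  root=889
After append 88 (leaves=[92, 34, 3, 63, 88]):
  L0: [92, 34, 3, 63, 88]
  L1: h(92,34)=(92*31+34)%997=892 h(3,63)=(3*31+63)%997=156 h(88,88)=(88*31+88)%997=822 -> [892, 156, 822]
  L2: h(892,156)=(892*31+156)%997=889 h(822,822)=(822*31+822)%997=382 -> [889, 382]
  L3: h(889,382)=(889*31+382)%997=25 -> [25]
  root=25
After append 82 (leaves=[92, 34, 3, 63, 88, 82]):
  L0: [92, 34, 3, 63, 88, 82]
  L1: h(92,34)=(92*31+34)%997=892 h(3,63)=(3*31+63)%997=156 h(88,82)=(88*31+82)%997=816 -> [892, 156, 816]
  L2: h(892,156)=(892*31+156)%997=889 h(816,816)=(816*31+816)%997=190 -> [889, 190]
  L3: h(889,190)=(889*31+190)%997=830 -> [830]
  root=830
After append 53 (leaves=[92, 34, 3, 63, 88, 82, 53]):
  L0: [92, 34, 3, 63, 88, 82, 53]
  L1: h(92,34)=(92*31+34)%997=892 h(3,63)=(3*31+63)%997=156 h(88,82)=(88*31+82)%997=816 h(53,53)=(53*31+53)%997=699 -> [892, 156, 816, 699]
  L2: h(892,156)=(892*31+156)%997=889 h(816,699)=(816*31+699)%997=73 -> [889, 73]
  L3: h(889,73)=(889*31+73)%997=713 -> [713]
  root=713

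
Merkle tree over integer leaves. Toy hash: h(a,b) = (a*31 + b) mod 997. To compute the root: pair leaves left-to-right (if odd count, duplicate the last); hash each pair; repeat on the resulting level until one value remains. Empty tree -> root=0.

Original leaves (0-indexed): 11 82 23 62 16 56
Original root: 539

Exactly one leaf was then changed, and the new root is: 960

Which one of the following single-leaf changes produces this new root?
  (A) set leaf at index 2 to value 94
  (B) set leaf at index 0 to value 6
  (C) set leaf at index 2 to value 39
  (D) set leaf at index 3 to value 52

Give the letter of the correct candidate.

Answer: C

Derivation:
Original leaves: [11, 82, 23, 62, 16, 56]
Target new root: 960
Try each candidate change and compute the resulting root:
Candidate A: set leaf[2] = 94 -> leaves = [11, 82, 94, 62, 16, 56]
  L0: [11, 82, 94, 62, 16, 56]
  L1: h(11,82)=(11*31+82)%997=423 h(94,62)=(94*31+62)%997=982 h(16,56)=(16*31+56)%997=552 -> [423, 982, 552]
  L2: h(423,982)=(423*31+982)%997=137 h(552,552)=(552*31+552)%997=715 -> [137, 715]
  L3: h(137,715)=(137*31+715)%997=974 -> [974]
  root = 974 != target 960
Candidate B: set leaf[0] = 6 -> leaves = [6, 82, 23, 62, 16, 56]
  L0: [6, 82, 23, 62, 16, 56]
  L1: h(6,82)=(6*31+82)%997=268 h(23,62)=(23*31+62)%997=775 h(16,56)=(16*31+56)%997=552 -> [268, 775, 552]
  L2: h(268,775)=(268*31+775)%997=110 h(552,552)=(552*31+552)%997=715 -> [110, 715]
  L3: h(110,715)=(110*31+715)%997=137 -> [137]
  root = 137 != target 960
Candidate C: set leaf[2] = 39 -> leaves = [11, 82, 39, 62, 16, 56]
  L0: [11, 82, 39, 62, 16, 56]
  L1: h(11,82)=(11*31+82)%997=423 h(39,62)=(39*31+62)%997=274 h(16,56)=(16*31+56)%997=552 -> [423, 274, 552]
  L2: h(423,274)=(423*31+274)%997=426 h(552,552)=(552*31+552)%997=715 -> [426, 715]
  L3: h(426,715)=(426*31+715)%997=960 -> [960]
  root = 960 == target 960  ** MATCH **
Candidate D: set leaf[3] = 52 -> leaves = [11, 82, 23, 52, 16, 56]
  L0: [11, 82, 23, 52, 16, 56]
  L1: h(11,82)=(11*31+82)%997=423 h(23,52)=(23*31+52)%997=765 h(16,56)=(16*31+56)%997=552 -> [423, 765, 552]
  L2: h(423,765)=(423*31+765)%997=917 h(552,552)=(552*31+552)%997=715 -> [917, 715]
  L3: h(917,715)=(917*31+715)%997=229 -> [229]
  root = 229 != target 960
Candidate C produces the target root.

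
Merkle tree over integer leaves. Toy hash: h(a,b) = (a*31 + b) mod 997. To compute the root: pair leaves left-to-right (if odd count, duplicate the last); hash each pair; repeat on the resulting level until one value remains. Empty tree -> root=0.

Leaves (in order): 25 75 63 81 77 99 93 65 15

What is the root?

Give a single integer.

L0: [25, 75, 63, 81, 77, 99, 93, 65, 15]
L1: h(25,75)=(25*31+75)%997=850 h(63,81)=(63*31+81)%997=40 h(77,99)=(77*31+99)%997=492 h(93,65)=(93*31+65)%997=954 h(15,15)=(15*31+15)%997=480 -> [850, 40, 492, 954, 480]
L2: h(850,40)=(850*31+40)%997=468 h(492,954)=(492*31+954)%997=254 h(480,480)=(480*31+480)%997=405 -> [468, 254, 405]
L3: h(468,254)=(468*31+254)%997=804 h(405,405)=(405*31+405)%997=996 -> [804, 996]
L4: h(804,996)=(804*31+996)%997=995 -> [995]

Answer: 995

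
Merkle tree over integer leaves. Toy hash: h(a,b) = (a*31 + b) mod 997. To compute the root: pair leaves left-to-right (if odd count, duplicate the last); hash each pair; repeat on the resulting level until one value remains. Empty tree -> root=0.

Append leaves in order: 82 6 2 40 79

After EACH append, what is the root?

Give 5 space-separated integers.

After append 82 (leaves=[82]):
  L0: [82]
  root=82
After append 6 (leaves=[82, 6]):
  L0: [82, 6]
  L1: h(82,6)=(82*31+6)%997=554 -> [554]
  root=554
After append 2 (leaves=[82, 6, 2]):
  L0: [82, 6, 2]
  L1: h(82,6)=(82*31+6)%997=554 h(2,2)=(2*31+2)%997=64 -> [554, 64]
  L2: h(554,64)=(554*31+64)%997=289 -> [289]
  root=289
After append 40 (leaves=[82, 6, 2, 40]):
  L0: [82, 6, 2, 40]
  L1: h(82,6)=(82*31+6)%997=554 h(2,40)=(2*31+40)%997=102 -> [554, 102]
  L2: h(554,102)=(554*31+102)%997=327 -> [327]
  root=327
After append 79 (leaves=[82, 6, 2, 40, 79]):
  L0: [82, 6, 2, 40, 79]
  L1: h(82,6)=(82*31+6)%997=554 h(2,40)=(2*31+40)%997=102 h(79,79)=(79*31+79)%997=534 -> [554, 102, 534]
  L2: h(554,102)=(554*31+102)%997=327 h(534,534)=(534*31+534)%997=139 -> [327, 139]
  L3: h(327,139)=(327*31+139)%997=306 -> [306]
  root=306

Answer: 82 554 289 327 306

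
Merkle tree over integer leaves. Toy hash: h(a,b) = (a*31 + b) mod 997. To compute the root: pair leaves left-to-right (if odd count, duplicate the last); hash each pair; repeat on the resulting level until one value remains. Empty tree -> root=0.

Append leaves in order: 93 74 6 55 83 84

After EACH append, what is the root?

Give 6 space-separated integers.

After append 93 (leaves=[93]):
  L0: [93]
  root=93
After append 74 (leaves=[93, 74]):
  L0: [93, 74]
  L1: h(93,74)=(93*31+74)%997=963 -> [963]
  root=963
After append 6 (leaves=[93, 74, 6]):
  L0: [93, 74, 6]
  L1: h(93,74)=(93*31+74)%997=963 h(6,6)=(6*31+6)%997=192 -> [963, 192]
  L2: h(963,192)=(963*31+192)%997=135 -> [135]
  root=135
After append 55 (leaves=[93, 74, 6, 55]):
  L0: [93, 74, 6, 55]
  L1: h(93,74)=(93*31+74)%997=963 h(6,55)=(6*31+55)%997=241 -> [963, 241]
  L2: h(963,241)=(963*31+241)%997=184 -> [184]
  root=184
After append 83 (leaves=[93, 74, 6, 55, 83]):
  L0: [93, 74, 6, 55, 83]
  L1: h(93,74)=(93*31+74)%997=963 h(6,55)=(6*31+55)%997=241 h(83,83)=(83*31+83)%997=662 -> [963, 241, 662]
  L2: h(963,241)=(963*31+241)%997=184 h(662,662)=(662*31+662)%997=247 -> [184, 247]
  L3: h(184,247)=(184*31+247)%997=966 -> [966]
  root=966
After append 84 (leaves=[93, 74, 6, 55, 83, 84]):
  L0: [93, 74, 6, 55, 83, 84]
  L1: h(93,74)=(93*31+74)%997=963 h(6,55)=(6*31+55)%997=241 h(83,84)=(83*31+84)%997=663 -> [963, 241, 663]
  L2: h(963,241)=(963*31+241)%997=184 h(663,663)=(663*31+663)%997=279 -> [184, 279]
  L3: h(184,279)=(184*31+279)%997=1 -> [1]
  root=1

Answer: 93 963 135 184 966 1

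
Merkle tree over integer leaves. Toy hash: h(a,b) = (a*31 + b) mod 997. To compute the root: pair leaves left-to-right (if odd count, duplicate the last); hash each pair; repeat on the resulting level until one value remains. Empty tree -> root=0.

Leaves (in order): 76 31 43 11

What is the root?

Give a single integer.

L0: [76, 31, 43, 11]
L1: h(76,31)=(76*31+31)%997=393 h(43,11)=(43*31+11)%997=347 -> [393, 347]
L2: h(393,347)=(393*31+347)%997=566 -> [566]

Answer: 566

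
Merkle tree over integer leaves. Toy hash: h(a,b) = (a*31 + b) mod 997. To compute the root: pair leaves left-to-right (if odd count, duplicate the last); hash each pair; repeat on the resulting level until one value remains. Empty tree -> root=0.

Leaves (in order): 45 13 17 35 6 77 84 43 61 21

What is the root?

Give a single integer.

L0: [45, 13, 17, 35, 6, 77, 84, 43, 61, 21]
L1: h(45,13)=(45*31+13)%997=411 h(17,35)=(17*31+35)%997=562 h(6,77)=(6*31+77)%997=263 h(84,43)=(84*31+43)%997=653 h(61,21)=(61*31+21)%997=915 -> [411, 562, 263, 653, 915]
L2: h(411,562)=(411*31+562)%997=342 h(263,653)=(263*31+653)%997=830 h(915,915)=(915*31+915)%997=367 -> [342, 830, 367]
L3: h(342,830)=(342*31+830)%997=465 h(367,367)=(367*31+367)%997=777 -> [465, 777]
L4: h(465,777)=(465*31+777)%997=237 -> [237]

Answer: 237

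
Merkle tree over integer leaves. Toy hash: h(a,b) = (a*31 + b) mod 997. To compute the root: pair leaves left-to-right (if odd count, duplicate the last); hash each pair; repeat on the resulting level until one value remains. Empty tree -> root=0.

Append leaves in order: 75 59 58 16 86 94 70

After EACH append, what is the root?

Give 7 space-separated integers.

After append 75 (leaves=[75]):
  L0: [75]
  root=75
After append 59 (leaves=[75, 59]):
  L0: [75, 59]
  L1: h(75,59)=(75*31+59)%997=390 -> [390]
  root=390
After append 58 (leaves=[75, 59, 58]):
  L0: [75, 59, 58]
  L1: h(75,59)=(75*31+59)%997=390 h(58,58)=(58*31+58)%997=859 -> [390, 859]
  L2: h(390,859)=(390*31+859)%997=985 -> [985]
  root=985
After append 16 (leaves=[75, 59, 58, 16]):
  L0: [75, 59, 58, 16]
  L1: h(75,59)=(75*31+59)%997=390 h(58,16)=(58*31+16)%997=817 -> [390, 817]
  L2: h(390,817)=(390*31+817)%997=943 -> [943]
  root=943
After append 86 (leaves=[75, 59, 58, 16, 86]):
  L0: [75, 59, 58, 16, 86]
  L1: h(75,59)=(75*31+59)%997=390 h(58,16)=(58*31+16)%997=817 h(86,86)=(86*31+86)%997=758 -> [390, 817, 758]
  L2: h(390,817)=(390*31+817)%997=943 h(758,758)=(758*31+758)%997=328 -> [943, 328]
  L3: h(943,328)=(943*31+328)%997=648 -> [648]
  root=648
After append 94 (leaves=[75, 59, 58, 16, 86, 94]):
  L0: [75, 59, 58, 16, 86, 94]
  L1: h(75,59)=(75*31+59)%997=390 h(58,16)=(58*31+16)%997=817 h(86,94)=(86*31+94)%997=766 -> [390, 817, 766]
  L2: h(390,817)=(390*31+817)%997=943 h(766,766)=(766*31+766)%997=584 -> [943, 584]
  L3: h(943,584)=(943*31+584)%997=904 -> [904]
  root=904
After append 70 (leaves=[75, 59, 58, 16, 86, 94, 70]):
  L0: [75, 59, 58, 16, 86, 94, 70]
  L1: h(75,59)=(75*31+59)%997=390 h(58,16)=(58*31+16)%997=817 h(86,94)=(86*31+94)%997=766 h(70,70)=(70*31+70)%997=246 -> [390, 817, 766, 246]
  L2: h(390,817)=(390*31+817)%997=943 h(766,246)=(766*31+246)%997=64 -> [943, 64]
  L3: h(943,64)=(943*31+64)%997=384 -> [384]
  root=384

Answer: 75 390 985 943 648 904 384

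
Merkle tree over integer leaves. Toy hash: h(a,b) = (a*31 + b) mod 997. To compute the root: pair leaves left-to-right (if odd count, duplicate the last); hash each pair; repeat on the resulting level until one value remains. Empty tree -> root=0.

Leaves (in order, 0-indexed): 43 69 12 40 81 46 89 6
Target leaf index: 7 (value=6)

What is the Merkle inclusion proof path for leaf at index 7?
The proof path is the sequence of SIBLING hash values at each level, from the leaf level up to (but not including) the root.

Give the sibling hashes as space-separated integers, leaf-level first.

Answer: 89 563 6

Derivation:
L0 (leaves): [43, 69, 12, 40, 81, 46, 89, 6], target index=7
L1: h(43,69)=(43*31+69)%997=405 [pair 0] h(12,40)=(12*31+40)%997=412 [pair 1] h(81,46)=(81*31+46)%997=563 [pair 2] h(89,6)=(89*31+6)%997=771 [pair 3] -> [405, 412, 563, 771]
  Sibling for proof at L0: 89
L2: h(405,412)=(405*31+412)%997=6 [pair 0] h(563,771)=(563*31+771)%997=278 [pair 1] -> [6, 278]
  Sibling for proof at L1: 563
L3: h(6,278)=(6*31+278)%997=464 [pair 0] -> [464]
  Sibling for proof at L2: 6
Root: 464
Proof path (sibling hashes from leaf to root): [89, 563, 6]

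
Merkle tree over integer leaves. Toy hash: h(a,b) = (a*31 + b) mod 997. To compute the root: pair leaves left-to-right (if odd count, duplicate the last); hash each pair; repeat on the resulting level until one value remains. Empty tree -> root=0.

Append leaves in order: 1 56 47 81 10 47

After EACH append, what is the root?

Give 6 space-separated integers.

After append 1 (leaves=[1]):
  L0: [1]
  root=1
After append 56 (leaves=[1, 56]):
  L0: [1, 56]
  L1: h(1,56)=(1*31+56)%997=87 -> [87]
  root=87
After append 47 (leaves=[1, 56, 47]):
  L0: [1, 56, 47]
  L1: h(1,56)=(1*31+56)%997=87 h(47,47)=(47*31+47)%997=507 -> [87, 507]
  L2: h(87,507)=(87*31+507)%997=213 -> [213]
  root=213
After append 81 (leaves=[1, 56, 47, 81]):
  L0: [1, 56, 47, 81]
  L1: h(1,56)=(1*31+56)%997=87 h(47,81)=(47*31+81)%997=541 -> [87, 541]
  L2: h(87,541)=(87*31+541)%997=247 -> [247]
  root=247
After append 10 (leaves=[1, 56, 47, 81, 10]):
  L0: [1, 56, 47, 81, 10]
  L1: h(1,56)=(1*31+56)%997=87 h(47,81)=(47*31+81)%997=541 h(10,10)=(10*31+10)%997=320 -> [87, 541, 320]
  L2: h(87,541)=(87*31+541)%997=247 h(320,320)=(320*31+320)%997=270 -> [247, 270]
  L3: h(247,270)=(247*31+270)%997=948 -> [948]
  root=948
After append 47 (leaves=[1, 56, 47, 81, 10, 47]):
  L0: [1, 56, 47, 81, 10, 47]
  L1: h(1,56)=(1*31+56)%997=87 h(47,81)=(47*31+81)%997=541 h(10,47)=(10*31+47)%997=357 -> [87, 541, 357]
  L2: h(87,541)=(87*31+541)%997=247 h(357,357)=(357*31+357)%997=457 -> [247, 457]
  L3: h(247,457)=(247*31+457)%997=138 -> [138]
  root=138

Answer: 1 87 213 247 948 138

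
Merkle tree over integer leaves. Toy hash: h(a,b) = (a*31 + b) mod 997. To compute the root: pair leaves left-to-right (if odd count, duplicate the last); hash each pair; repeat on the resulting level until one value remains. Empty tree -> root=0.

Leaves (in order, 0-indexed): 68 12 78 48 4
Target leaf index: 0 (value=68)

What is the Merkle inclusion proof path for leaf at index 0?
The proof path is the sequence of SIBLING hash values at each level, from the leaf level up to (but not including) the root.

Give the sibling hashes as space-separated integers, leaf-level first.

L0 (leaves): [68, 12, 78, 48, 4], target index=0
L1: h(68,12)=(68*31+12)%997=126 [pair 0] h(78,48)=(78*31+48)%997=472 [pair 1] h(4,4)=(4*31+4)%997=128 [pair 2] -> [126, 472, 128]
  Sibling for proof at L0: 12
L2: h(126,472)=(126*31+472)%997=390 [pair 0] h(128,128)=(128*31+128)%997=108 [pair 1] -> [390, 108]
  Sibling for proof at L1: 472
L3: h(390,108)=(390*31+108)%997=234 [pair 0] -> [234]
  Sibling for proof at L2: 108
Root: 234
Proof path (sibling hashes from leaf to root): [12, 472, 108]

Answer: 12 472 108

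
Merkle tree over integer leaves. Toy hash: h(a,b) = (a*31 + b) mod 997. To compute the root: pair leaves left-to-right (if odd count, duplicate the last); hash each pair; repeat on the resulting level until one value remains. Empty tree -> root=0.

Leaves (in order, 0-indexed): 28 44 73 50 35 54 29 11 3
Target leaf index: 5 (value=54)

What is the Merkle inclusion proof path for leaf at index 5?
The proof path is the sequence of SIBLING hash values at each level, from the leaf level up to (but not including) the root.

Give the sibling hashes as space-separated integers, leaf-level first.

Answer: 35 910 675 598

Derivation:
L0 (leaves): [28, 44, 73, 50, 35, 54, 29, 11, 3], target index=5
L1: h(28,44)=(28*31+44)%997=912 [pair 0] h(73,50)=(73*31+50)%997=319 [pair 1] h(35,54)=(35*31+54)%997=142 [pair 2] h(29,11)=(29*31+11)%997=910 [pair 3] h(3,3)=(3*31+3)%997=96 [pair 4] -> [912, 319, 142, 910, 96]
  Sibling for proof at L0: 35
L2: h(912,319)=(912*31+319)%997=675 [pair 0] h(142,910)=(142*31+910)%997=327 [pair 1] h(96,96)=(96*31+96)%997=81 [pair 2] -> [675, 327, 81]
  Sibling for proof at L1: 910
L3: h(675,327)=(675*31+327)%997=315 [pair 0] h(81,81)=(81*31+81)%997=598 [pair 1] -> [315, 598]
  Sibling for proof at L2: 675
L4: h(315,598)=(315*31+598)%997=393 [pair 0] -> [393]
  Sibling for proof at L3: 598
Root: 393
Proof path (sibling hashes from leaf to root): [35, 910, 675, 598]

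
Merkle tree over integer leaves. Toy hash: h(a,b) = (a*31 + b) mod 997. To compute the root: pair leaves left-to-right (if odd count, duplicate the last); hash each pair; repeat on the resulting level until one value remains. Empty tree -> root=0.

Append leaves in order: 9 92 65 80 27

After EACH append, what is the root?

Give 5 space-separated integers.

Answer: 9 371 620 635 474

Derivation:
After append 9 (leaves=[9]):
  L0: [9]
  root=9
After append 92 (leaves=[9, 92]):
  L0: [9, 92]
  L1: h(9,92)=(9*31+92)%997=371 -> [371]
  root=371
After append 65 (leaves=[9, 92, 65]):
  L0: [9, 92, 65]
  L1: h(9,92)=(9*31+92)%997=371 h(65,65)=(65*31+65)%997=86 -> [371, 86]
  L2: h(371,86)=(371*31+86)%997=620 -> [620]
  root=620
After append 80 (leaves=[9, 92, 65, 80]):
  L0: [9, 92, 65, 80]
  L1: h(9,92)=(9*31+92)%997=371 h(65,80)=(65*31+80)%997=101 -> [371, 101]
  L2: h(371,101)=(371*31+101)%997=635 -> [635]
  root=635
After append 27 (leaves=[9, 92, 65, 80, 27]):
  L0: [9, 92, 65, 80, 27]
  L1: h(9,92)=(9*31+92)%997=371 h(65,80)=(65*31+80)%997=101 h(27,27)=(27*31+27)%997=864 -> [371, 101, 864]
  L2: h(371,101)=(371*31+101)%997=635 h(864,864)=(864*31+864)%997=729 -> [635, 729]
  L3: h(635,729)=(635*31+729)%997=474 -> [474]
  root=474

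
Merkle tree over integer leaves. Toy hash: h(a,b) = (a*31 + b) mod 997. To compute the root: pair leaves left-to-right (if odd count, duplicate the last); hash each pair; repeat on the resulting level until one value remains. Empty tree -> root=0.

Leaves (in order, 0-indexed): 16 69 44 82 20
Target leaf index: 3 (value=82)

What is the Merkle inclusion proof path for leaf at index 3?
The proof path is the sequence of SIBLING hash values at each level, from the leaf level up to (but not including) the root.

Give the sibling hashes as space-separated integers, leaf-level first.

Answer: 44 565 540

Derivation:
L0 (leaves): [16, 69, 44, 82, 20], target index=3
L1: h(16,69)=(16*31+69)%997=565 [pair 0] h(44,82)=(44*31+82)%997=449 [pair 1] h(20,20)=(20*31+20)%997=640 [pair 2] -> [565, 449, 640]
  Sibling for proof at L0: 44
L2: h(565,449)=(565*31+449)%997=18 [pair 0] h(640,640)=(640*31+640)%997=540 [pair 1] -> [18, 540]
  Sibling for proof at L1: 565
L3: h(18,540)=(18*31+540)%997=101 [pair 0] -> [101]
  Sibling for proof at L2: 540
Root: 101
Proof path (sibling hashes from leaf to root): [44, 565, 540]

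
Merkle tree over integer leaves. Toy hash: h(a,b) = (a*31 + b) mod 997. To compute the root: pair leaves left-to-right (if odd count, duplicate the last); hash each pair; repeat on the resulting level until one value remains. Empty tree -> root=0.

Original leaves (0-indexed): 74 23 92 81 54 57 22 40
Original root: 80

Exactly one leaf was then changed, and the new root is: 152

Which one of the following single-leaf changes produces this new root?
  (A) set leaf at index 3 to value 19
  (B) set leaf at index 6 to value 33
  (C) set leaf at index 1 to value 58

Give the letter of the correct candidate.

Original leaves: [74, 23, 92, 81, 54, 57, 22, 40]
Target new root: 152
Try each candidate change and compute the resulting root:
Candidate A: set leaf[3] = 19 -> leaves = [74, 23, 92, 19, 54, 57, 22, 40]
  L0: [74, 23, 92, 19, 54, 57, 22, 40]
  L1: h(74,23)=(74*31+23)%997=323 h(92,19)=(92*31+19)%997=877 h(54,57)=(54*31+57)%997=734 h(22,40)=(22*31+40)%997=722 -> [323, 877, 734, 722]
  L2: h(323,877)=(323*31+877)%997=920 h(734,722)=(734*31+722)%997=545 -> [920, 545]
  L3: h(920,545)=(920*31+545)%997=152 -> [152]
  root = 152 == target 152  ** MATCH **
Candidate B: set leaf[6] = 33 -> leaves = [74, 23, 92, 81, 54, 57, 33, 40]
  L0: [74, 23, 92, 81, 54, 57, 33, 40]
  L1: h(74,23)=(74*31+23)%997=323 h(92,81)=(92*31+81)%997=939 h(54,57)=(54*31+57)%997=734 h(33,40)=(33*31+40)%997=66 -> [323, 939, 734, 66]
  L2: h(323,939)=(323*31+939)%997=982 h(734,66)=(734*31+66)%997=886 -> [982, 886]
  L3: h(982,886)=(982*31+886)%997=421 -> [421]
  root = 421 != target 152
Candidate C: set leaf[1] = 58 -> leaves = [74, 58, 92, 81, 54, 57, 22, 40]
  L0: [74, 58, 92, 81, 54, 57, 22, 40]
  L1: h(74,58)=(74*31+58)%997=358 h(92,81)=(92*31+81)%997=939 h(54,57)=(54*31+57)%997=734 h(22,40)=(22*31+40)%997=722 -> [358, 939, 734, 722]
  L2: h(358,939)=(358*31+939)%997=73 h(734,722)=(734*31+722)%997=545 -> [73, 545]
  L3: h(73,545)=(73*31+545)%997=814 -> [814]
  root = 814 != target 152
Candidate A produces the target root.

Answer: A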